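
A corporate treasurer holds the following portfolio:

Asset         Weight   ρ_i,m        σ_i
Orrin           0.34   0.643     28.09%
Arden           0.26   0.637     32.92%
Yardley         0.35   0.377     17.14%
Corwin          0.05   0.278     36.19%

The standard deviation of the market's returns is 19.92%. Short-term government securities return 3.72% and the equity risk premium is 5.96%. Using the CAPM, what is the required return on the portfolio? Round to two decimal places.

8.02%

β_Orrin = 0.643 × 28.09% / 19.92% = 0.9067
β_Arden = 0.637 × 32.92% / 19.92% = 1.0527
β_Yardley = 0.377 × 17.14% / 19.92% = 0.3244
β_Corwin = 0.278 × 36.19% / 19.92% = 0.5051
β_P = Σ w_i β_i = 0.34×0.9067 + 0.26×1.0527 + 0.35×0.3244 + 0.05×0.5051 = 0.7208
E(R_P) = R_f + β_P × MRP = 3.72% + 0.7208 × 5.96% = 8.02%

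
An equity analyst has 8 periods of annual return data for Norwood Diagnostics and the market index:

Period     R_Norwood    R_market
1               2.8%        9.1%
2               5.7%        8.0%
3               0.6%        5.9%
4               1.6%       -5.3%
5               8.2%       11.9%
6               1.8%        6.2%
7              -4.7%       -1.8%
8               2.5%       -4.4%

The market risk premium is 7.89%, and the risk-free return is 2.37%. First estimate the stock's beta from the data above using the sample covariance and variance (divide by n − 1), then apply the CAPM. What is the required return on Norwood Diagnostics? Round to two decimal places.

Mean R_i = (2.8 + 5.7 + 0.6 + 1.6 + 8.2 + 1.8 − 4.7 + 2.5) / 8 = 2.3125%
Mean R_m = (9.1 + 8.0 + 5.9 − 5.3 + 11.9 + 6.2 − 1.8 − 4.4) / 8 = 3.7000%
Σ(R_i − R̄_i)(R_m − R̄_m) = 103.8900  ⇒  Cov = 103.8900 / 7 = 14.8414
Σ(R_m − R̄_m)² = 302.8400  ⇒  Var(R_m) = 302.8400 / 7 = 43.2629
β = Cov / Var(R_m) = 14.8414 / 43.2629 = 0.3431
E(R) = R_f + β × MRP = 2.37% + 0.3431 × 7.89% = 5.08%

5.08%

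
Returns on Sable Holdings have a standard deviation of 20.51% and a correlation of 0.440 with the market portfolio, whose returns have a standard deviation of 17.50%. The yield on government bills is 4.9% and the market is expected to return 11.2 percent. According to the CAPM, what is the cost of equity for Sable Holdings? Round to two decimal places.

8.15%

β = ρ × σ_i / σ_m = 0.440 × 20.51% / 17.50% = 0.5157
MRP = 11.2% − 4.9% = 6.30%
E(R) = 4.9% + 0.5157 × 6.3% = 8.15%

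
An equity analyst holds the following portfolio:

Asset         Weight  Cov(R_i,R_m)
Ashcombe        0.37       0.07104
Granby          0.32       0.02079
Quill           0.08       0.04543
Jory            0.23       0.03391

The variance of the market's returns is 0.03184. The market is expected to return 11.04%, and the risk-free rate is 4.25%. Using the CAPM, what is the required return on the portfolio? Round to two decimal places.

β_Ashcombe = 0.07104 / 0.03184 = 2.2312
β_Granby = 0.02079 / 0.03184 = 0.6530
β_Quill = 0.04543 / 0.03184 = 1.4268
β_Jory = 0.03391 / 0.03184 = 1.0650
β_P = Σ w_i β_i = 0.37×2.2312 + 0.32×0.6530 + 0.08×1.4268 + 0.23×1.0650 = 1.3936
MRP = 11.04% − 4.25% = 6.79%
E(R_P) = R_f + β_P × MRP = 4.25% + 1.3936 × 6.79% = 13.71%

13.71%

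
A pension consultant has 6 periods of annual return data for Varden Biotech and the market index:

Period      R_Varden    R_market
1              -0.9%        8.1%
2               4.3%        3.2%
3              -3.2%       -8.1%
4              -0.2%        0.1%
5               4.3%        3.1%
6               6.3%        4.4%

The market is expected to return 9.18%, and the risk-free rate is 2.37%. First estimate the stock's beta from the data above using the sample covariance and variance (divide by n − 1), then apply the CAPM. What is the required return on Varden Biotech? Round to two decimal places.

4.82%

Mean R_i = (-0.9 + 4.3 − 3.2 − 0.2 + 4.3 + 6.3) / 6 = 1.7667%
Mean R_m = (8.1 + 3.2 − 8.1 + 0.1 + 3.1 + 4.4) / 6 = 1.8000%
Σ(R_i − R̄_i)(R_m − R̄_m) = 54.3400  ⇒  Cov = 54.3400 / 5 = 10.8680
Σ(R_m − R̄_m)² = 151.0000  ⇒  Var(R_m) = 151.0000 / 5 = 30.2000
β = Cov / Var(R_m) = 10.8680 / 30.2000 = 0.3599
MRP = 9.18% − 2.37% = 6.81%
E(R) = R_f + β × MRP = 2.37% + 0.3599 × 6.81% = 4.82%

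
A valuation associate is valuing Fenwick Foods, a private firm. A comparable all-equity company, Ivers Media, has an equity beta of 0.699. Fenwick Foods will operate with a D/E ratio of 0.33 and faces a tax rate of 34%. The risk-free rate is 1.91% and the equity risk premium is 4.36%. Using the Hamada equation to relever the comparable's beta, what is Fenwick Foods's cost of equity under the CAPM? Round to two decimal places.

β_L = β_U × [1 + (1 − t)(D/E)] = 0.699 × [1 + (1 − 0.34) × 0.33]
    = 0.699 × [1 + 0.66 × 0.33] = 0.699 × 1.2178 = 0.8512
E(R) = R_f + β_L × MRP = 1.91% + 0.8512 × 4.36% = 5.62%

5.62%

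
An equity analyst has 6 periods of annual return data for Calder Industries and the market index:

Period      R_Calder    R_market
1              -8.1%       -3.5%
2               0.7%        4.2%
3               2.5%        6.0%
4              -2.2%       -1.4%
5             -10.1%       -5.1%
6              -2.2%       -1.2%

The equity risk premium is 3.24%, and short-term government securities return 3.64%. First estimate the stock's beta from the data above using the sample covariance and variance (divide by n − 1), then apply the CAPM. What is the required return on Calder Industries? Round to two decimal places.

7.06%

Mean R_i = (-8.1 + 0.7 + 2.5 − 2.2 − 10.1 − 2.2) / 6 = -3.2333%
Mean R_m = (-3.5 + 4.2 + 6.0 − 1.4 − 5.1 − 1.2) / 6 = -0.1667%
Σ(R_i − R̄_i)(R_m − R̄_m) = 100.2867  ⇒  Cov = 100.2867 / 5 = 20.0573
Σ(R_m − R̄_m)² = 95.1333  ⇒  Var(R_m) = 95.1333 / 5 = 19.0267
β = Cov / Var(R_m) = 20.0573 / 19.0267 = 1.0542
E(R) = R_f + β × MRP = 3.64% + 1.0542 × 3.24% = 7.06%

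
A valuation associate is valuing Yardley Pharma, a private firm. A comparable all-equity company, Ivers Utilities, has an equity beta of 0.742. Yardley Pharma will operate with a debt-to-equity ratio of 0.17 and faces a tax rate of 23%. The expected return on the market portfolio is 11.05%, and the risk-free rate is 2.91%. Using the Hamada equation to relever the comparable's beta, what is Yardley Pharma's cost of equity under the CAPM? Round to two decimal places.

β_L = β_U × [1 + (1 − t)(D/E)] = 0.742 × [1 + (1 − 0.23) × 0.17]
    = 0.742 × [1 + 0.77 × 0.17] = 0.742 × 1.1309 = 0.8391
MRP = 11.05% − 2.91% = 8.14%
E(R) = R_f + β_L × MRP = 2.91% + 0.8391 × 8.14% = 9.74%

9.74%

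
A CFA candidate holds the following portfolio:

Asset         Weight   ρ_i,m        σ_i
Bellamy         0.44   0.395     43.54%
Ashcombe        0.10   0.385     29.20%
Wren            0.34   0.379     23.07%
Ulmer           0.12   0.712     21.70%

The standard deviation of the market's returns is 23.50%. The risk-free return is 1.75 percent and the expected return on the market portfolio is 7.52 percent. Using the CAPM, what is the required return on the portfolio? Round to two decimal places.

5.07%

β_Bellamy = 0.395 × 43.54% / 23.50% = 0.7318
β_Ashcombe = 0.385 × 29.20% / 23.50% = 0.4784
β_Wren = 0.379 × 23.07% / 23.50% = 0.3721
β_Ulmer = 0.712 × 21.70% / 23.50% = 0.6575
β_P = Σ w_i β_i = 0.44×0.7318 + 0.10×0.4784 + 0.34×0.3721 + 0.12×0.6575 = 0.5752
MRP = 7.52% − 1.75% = 5.77%
E(R_P) = R_f + β_P × MRP = 1.75% + 0.5752 × 5.77% = 5.07%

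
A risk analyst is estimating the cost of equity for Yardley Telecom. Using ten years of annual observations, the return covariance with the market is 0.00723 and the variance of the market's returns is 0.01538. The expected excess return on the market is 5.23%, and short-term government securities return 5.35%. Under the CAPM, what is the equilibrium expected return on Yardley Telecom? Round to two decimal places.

7.81%

β = Cov(R_i, R_m) / Var(R_m) = 0.00723 / 0.01538 = 0.4701
E(R) = R_f + β × MRP = 5.35% + 0.4701 × 5.23% = 7.81%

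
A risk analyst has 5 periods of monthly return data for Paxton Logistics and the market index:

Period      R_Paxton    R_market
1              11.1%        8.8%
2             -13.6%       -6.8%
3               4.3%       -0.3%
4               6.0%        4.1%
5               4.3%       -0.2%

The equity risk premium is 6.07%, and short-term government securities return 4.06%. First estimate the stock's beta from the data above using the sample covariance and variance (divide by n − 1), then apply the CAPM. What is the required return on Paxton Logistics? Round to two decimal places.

13.05%

Mean R_i = (11.1 − 13.6 + 4.3 + 6.0 + 4.3) / 5 = 2.4200%
Mean R_m = (8.8 − 6.8 − 0.3 + 4.1 − 0.2) / 5 = 1.1200%
Σ(R_i − R̄_i)(R_m − R̄_m) = 199.0580  ⇒  Cov = 199.0580 / 4 = 49.7645
Σ(R_m − R̄_m)² = 134.3480  ⇒  Var(R_m) = 134.3480 / 4 = 33.5870
β = Cov / Var(R_m) = 49.7645 / 33.5870 = 1.4817
E(R) = R_f + β × MRP = 4.06% + 1.4817 × 6.07% = 13.05%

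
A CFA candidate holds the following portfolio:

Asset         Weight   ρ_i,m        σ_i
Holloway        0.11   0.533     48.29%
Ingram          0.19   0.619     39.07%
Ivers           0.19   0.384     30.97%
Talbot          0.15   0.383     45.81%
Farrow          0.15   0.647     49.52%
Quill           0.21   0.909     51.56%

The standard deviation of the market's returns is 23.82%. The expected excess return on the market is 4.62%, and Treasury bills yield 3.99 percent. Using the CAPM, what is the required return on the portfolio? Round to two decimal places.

9.22%

β_Holloway = 0.533 × 48.29% / 23.82% = 1.0805
β_Ingram = 0.619 × 39.07% / 23.82% = 1.0153
β_Ivers = 0.384 × 30.97% / 23.82% = 0.4993
β_Talbot = 0.383 × 45.81% / 23.82% = 0.7366
β_Farrow = 0.647 × 49.52% / 23.82% = 1.3451
β_Quill = 0.909 × 51.56% / 23.82% = 1.9676
β_P = Σ w_i β_i = 0.11×1.0805 + 0.19×1.0153 + 0.19×0.4993 + 0.15×0.7366 + 0.15×1.3451 + 0.21×1.9676 = 1.1321
E(R_P) = R_f + β_P × MRP = 3.99% + 1.1321 × 4.62% = 9.22%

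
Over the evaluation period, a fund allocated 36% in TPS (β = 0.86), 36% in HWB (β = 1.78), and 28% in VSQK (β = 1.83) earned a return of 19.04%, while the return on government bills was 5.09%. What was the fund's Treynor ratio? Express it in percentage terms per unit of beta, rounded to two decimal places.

9.54%

β_P = 0.36×0.86 + 0.36×1.78 + 0.28×1.83 = 1.4628
Treynor = (R_P − R_f) / β_P = (19.04% − 5.09%) / 1.4628 = 13.95% / 1.4628 = 9.54%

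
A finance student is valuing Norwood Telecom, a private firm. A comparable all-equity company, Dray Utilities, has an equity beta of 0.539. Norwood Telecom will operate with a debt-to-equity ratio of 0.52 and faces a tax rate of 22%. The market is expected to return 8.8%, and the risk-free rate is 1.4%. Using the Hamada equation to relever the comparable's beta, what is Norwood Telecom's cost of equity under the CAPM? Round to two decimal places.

7.01%

β_L = β_U × [1 + (1 − t)(D/E)] = 0.539 × [1 + (1 − 0.22) × 0.52]
    = 0.539 × [1 + 0.78 × 0.52] = 0.539 × 1.4056 = 0.7576
MRP = 8.8% − 1.4% = 7.40%
E(R) = R_f + β_L × MRP = 1.4% + 0.7576 × 7.4% = 7.01%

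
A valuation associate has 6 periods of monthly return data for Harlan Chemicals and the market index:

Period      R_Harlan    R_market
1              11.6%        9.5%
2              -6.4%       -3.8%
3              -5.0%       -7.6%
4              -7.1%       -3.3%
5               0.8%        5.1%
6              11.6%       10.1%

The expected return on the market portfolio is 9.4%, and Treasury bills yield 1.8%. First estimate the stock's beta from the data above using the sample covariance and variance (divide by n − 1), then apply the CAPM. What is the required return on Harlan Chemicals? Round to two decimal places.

Mean R_i = (11.6 − 6.4 − 5.0 − 7.1 + 0.8 + 11.6) / 6 = 0.9167%
Mean R_m = (9.5 − 3.8 − 7.6 − 3.3 + 5.1 + 10.1) / 6 = 1.6667%
Σ(R_i − R̄_i)(R_m − R̄_m) = 308.0233  ⇒  Cov = 308.0233 / 5 = 61.6047
Σ(R_m − R̄_m)² = 284.6933  ⇒  Var(R_m) = 284.6933 / 5 = 56.9387
β = Cov / Var(R_m) = 61.6047 / 56.9387 = 1.0819
MRP = 9.4% − 1.8% = 7.60%
E(R) = R_f + β × MRP = 1.8% + 1.0819 × 7.6% = 10.02%

10.02%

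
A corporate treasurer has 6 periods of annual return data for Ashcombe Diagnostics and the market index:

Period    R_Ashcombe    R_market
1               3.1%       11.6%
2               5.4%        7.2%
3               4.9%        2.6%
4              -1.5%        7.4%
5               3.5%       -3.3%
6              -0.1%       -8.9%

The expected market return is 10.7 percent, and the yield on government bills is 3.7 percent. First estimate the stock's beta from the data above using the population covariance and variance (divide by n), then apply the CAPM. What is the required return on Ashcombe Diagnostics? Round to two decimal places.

4.26%

Mean R_i = (3.1 + 5.4 + 4.9 − 1.5 + 3.5 − 0.1) / 6 = 2.5500%
Mean R_m = (11.6 + 7.2 + 2.6 + 7.4 − 3.3 − 8.9) / 6 = 2.7667%
Σ(R_i − R̄_i)(R_m − R̄_m) = 23.4900  ⇒  Cov = 23.4900 / 6 = 3.9150
Σ(R_m − R̄_m)² = 292.0933  ⇒  Var(R_m) = 292.0933 / 6 = 48.6822
β = Cov / Var(R_m) = 3.9150 / 48.6822 = 0.0804
MRP = 10.7% − 3.7% = 7.00%
E(R) = R_f + β × MRP = 3.7% + 0.0804 × 7.0% = 4.26%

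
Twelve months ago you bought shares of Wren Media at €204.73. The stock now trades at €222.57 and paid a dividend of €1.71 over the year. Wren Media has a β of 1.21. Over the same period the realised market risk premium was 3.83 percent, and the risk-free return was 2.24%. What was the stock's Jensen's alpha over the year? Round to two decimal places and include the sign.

+2.67%

Realised HPR = (P1 + D1 − P0) / P0 = (222.57 + 1.71 − 204.73) / 204.73 = 19.55 / 204.73 = 9.5492%
CAPM required = R_f + β·MRP = 2.24% + 1.21 × 3.83% = 6.8743%
α = realised − required = 9.5492% − 6.8743% = +2.67%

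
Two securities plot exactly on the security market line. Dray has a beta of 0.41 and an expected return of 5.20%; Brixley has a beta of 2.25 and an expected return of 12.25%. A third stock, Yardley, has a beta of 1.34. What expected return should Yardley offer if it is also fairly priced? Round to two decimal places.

8.76%

MRP (SML slope) = (12.25% − 5.20%) / (2.25 − 0.41) = 7.05% / 1.84 = 3.8315%
R_f (intercept) = 5.20% − 0.41 × 3.8315% = 3.6291%
E(R_Yardley) = R_f + β × MRP = 3.6291% + 1.34 × 3.8315% = 8.76%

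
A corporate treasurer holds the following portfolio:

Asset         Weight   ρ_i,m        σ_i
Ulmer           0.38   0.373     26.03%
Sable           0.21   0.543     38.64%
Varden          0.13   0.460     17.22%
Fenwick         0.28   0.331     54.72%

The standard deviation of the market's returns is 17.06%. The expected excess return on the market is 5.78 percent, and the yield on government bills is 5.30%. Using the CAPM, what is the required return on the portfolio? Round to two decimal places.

β_Ulmer = 0.373 × 26.03% / 17.06% = 0.5691
β_Sable = 0.543 × 38.64% / 17.06% = 1.2299
β_Varden = 0.460 × 17.22% / 17.06% = 0.4643
β_Fenwick = 0.331 × 54.72% / 17.06% = 1.0617
β_P = Σ w_i β_i = 0.38×0.5691 + 0.21×1.2299 + 0.13×0.4643 + 0.28×1.0617 = 0.8322
E(R_P) = R_f + β_P × MRP = 5.30% + 0.8322 × 5.78% = 10.11%

10.11%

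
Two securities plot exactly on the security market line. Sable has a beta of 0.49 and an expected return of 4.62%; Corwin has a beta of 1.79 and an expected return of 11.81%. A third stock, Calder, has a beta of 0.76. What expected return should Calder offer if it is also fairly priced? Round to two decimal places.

6.11%

MRP (SML slope) = (11.81% − 4.62%) / (1.79 − 0.49) = 7.19% / 1.30 = 5.5308%
R_f (intercept) = 4.62% − 0.49 × 5.5308% = 1.9099%
E(R_Calder) = R_f + β × MRP = 1.9099% + 0.76 × 5.5308% = 6.11%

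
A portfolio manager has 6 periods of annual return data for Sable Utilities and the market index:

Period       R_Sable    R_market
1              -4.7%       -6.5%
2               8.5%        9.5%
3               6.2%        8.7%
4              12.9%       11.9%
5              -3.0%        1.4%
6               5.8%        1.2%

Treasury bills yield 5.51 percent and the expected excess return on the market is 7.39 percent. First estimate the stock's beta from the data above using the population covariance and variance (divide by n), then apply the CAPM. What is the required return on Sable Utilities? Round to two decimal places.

11.99%

Mean R_i = (-4.7 + 8.5 + 6.2 + 12.9 − 3.0 + 5.8) / 6 = 4.2833%
Mean R_m = (-6.5 + 9.5 + 8.7 + 11.9 + 1.4 + 1.2) / 6 = 4.3667%
Σ(R_i − R̄_i)(R_m − R̄_m) = 209.2867  ⇒  Cov = 209.2867 / 6 = 34.8811
Σ(R_m − R̄_m)² = 238.7933  ⇒  Var(R_m) = 238.7933 / 6 = 39.7989
β = Cov / Var(R_m) = 34.8811 / 39.7989 = 0.8764
E(R) = R_f + β × MRP = 5.51% + 0.8764 × 7.39% = 11.99%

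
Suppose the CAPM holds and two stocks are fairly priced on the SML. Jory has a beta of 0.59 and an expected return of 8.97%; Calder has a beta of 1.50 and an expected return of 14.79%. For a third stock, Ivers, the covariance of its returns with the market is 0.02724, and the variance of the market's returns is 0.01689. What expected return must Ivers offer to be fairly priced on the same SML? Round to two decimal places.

15.51%

MRP = (14.79% − 8.97%) / (1.50 − 0.59) = 6.3956%
R_f = 8.97% − 0.59 × 6.3956% = 5.1966%
β_Ivers = Cov / Var(R_m) = 0.02724 / 0.01689 = 1.6128
E(R_Ivers) = R_f + β × MRP = 5.1966% + 1.6128 × 6.3956% = 15.51%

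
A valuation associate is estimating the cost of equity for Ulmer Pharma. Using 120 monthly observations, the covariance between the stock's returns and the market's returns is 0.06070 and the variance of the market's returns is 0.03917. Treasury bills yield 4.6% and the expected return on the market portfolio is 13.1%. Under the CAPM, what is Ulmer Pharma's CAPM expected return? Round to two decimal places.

17.77%

β = Cov(R_i, R_m) / Var(R_m) = 0.06070 / 0.03917 = 1.5497
MRP = 13.1% − 4.6% = 8.50%
E(R) = R_f + β × MRP = 4.6% + 1.5497 × 8.5% = 17.77%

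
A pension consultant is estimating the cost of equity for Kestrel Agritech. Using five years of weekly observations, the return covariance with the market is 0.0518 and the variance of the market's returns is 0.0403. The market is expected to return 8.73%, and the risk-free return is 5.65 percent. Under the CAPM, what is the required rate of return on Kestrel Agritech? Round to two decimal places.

9.61%

β = Cov(R_i, R_m) / Var(R_m) = 0.0518 / 0.0403 = 1.2854
MRP = 8.73% − 5.65% = 3.08%
E(R) = R_f + β × MRP = 5.65% + 1.2854 × 3.08% = 9.61%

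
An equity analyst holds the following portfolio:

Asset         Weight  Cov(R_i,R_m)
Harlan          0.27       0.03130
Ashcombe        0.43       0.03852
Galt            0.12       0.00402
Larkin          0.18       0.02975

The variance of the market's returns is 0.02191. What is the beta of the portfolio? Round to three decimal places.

β_Harlan = 0.03130 / 0.02191 = 1.4286
β_Ashcombe = 0.03852 / 0.02191 = 1.7581
β_Galt = 0.00402 / 0.02191 = 0.1835
β_Larkin = 0.02975 / 0.02191 = 1.3578
β_P = Σ w_i β_i = 0.27×1.4286 + 0.43×1.7581 + 0.12×0.1835 + 0.18×1.3578 = 1.4081

1.408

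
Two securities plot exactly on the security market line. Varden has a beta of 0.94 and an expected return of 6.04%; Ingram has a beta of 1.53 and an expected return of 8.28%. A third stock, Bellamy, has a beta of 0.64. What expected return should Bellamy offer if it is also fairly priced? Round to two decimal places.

MRP (SML slope) = (8.28% − 6.04%) / (1.53 − 0.94) = 2.24% / 0.59 = 3.7966%
R_f (intercept) = 6.04% − 0.94 × 3.7966% = 2.4712%
E(R_Bellamy) = R_f + β × MRP = 2.4712% + 0.64 × 3.7966% = 4.90%

4.90%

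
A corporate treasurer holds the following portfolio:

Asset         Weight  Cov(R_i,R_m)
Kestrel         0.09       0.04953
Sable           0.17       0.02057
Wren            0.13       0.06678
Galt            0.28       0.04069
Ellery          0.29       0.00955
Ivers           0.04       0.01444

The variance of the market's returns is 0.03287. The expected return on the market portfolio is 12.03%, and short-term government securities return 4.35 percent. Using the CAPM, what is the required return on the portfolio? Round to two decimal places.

β_Kestrel = 0.04953 / 0.03287 = 1.5068
β_Sable = 0.02057 / 0.03287 = 0.6258
β_Wren = 0.06678 / 0.03287 = 2.0316
β_Galt = 0.04069 / 0.03287 = 1.2379
β_Ellery = 0.00955 / 0.03287 = 0.2905
β_Ivers = 0.01444 / 0.03287 = 0.4393
β_P = Σ w_i β_i = 0.09×1.5068 + 0.17×0.6258 + 0.13×2.0316 + 0.28×1.2379 + 0.29×0.2905 + 0.04×0.4393 = 0.9545
MRP = 12.03% − 4.35% = 7.68%
E(R_P) = R_f + β_P × MRP = 4.35% + 0.9545 × 7.68% = 11.68%

11.68%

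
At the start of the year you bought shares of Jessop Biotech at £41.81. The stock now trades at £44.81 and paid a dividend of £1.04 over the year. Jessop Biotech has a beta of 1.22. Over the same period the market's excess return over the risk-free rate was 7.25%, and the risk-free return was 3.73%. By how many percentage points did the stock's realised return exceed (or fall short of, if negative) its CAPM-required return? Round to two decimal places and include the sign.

Realised HPR = (P1 + D1 − P0) / P0 = (44.81 + 1.04 − 41.81) / 41.81 = 4.04 / 41.81 = 9.6628%
CAPM required = R_f + β·MRP = 3.73% + 1.22 × 7.25% = 12.5750%
α = realised − required = 9.6628% − 12.5750% = -2.91%

-2.91%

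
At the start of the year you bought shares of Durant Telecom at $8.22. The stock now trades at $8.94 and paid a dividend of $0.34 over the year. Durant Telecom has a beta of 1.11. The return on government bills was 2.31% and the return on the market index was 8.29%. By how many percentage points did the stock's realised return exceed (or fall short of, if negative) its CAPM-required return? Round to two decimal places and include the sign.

+3.95%

Realised HPR = (P1 + D1 − P0) / P0 = (8.94 + 0.34 − 8.22) / 8.22 = 1.06 / 8.22 = 12.8954%
MRP = 8.29% − 2.31% = 5.98%
CAPM required = R_f + β·MRP = 2.31% + 1.11 × 5.98% = 8.9478%
α = realised − required = 12.8954% − 8.9478% = +3.95%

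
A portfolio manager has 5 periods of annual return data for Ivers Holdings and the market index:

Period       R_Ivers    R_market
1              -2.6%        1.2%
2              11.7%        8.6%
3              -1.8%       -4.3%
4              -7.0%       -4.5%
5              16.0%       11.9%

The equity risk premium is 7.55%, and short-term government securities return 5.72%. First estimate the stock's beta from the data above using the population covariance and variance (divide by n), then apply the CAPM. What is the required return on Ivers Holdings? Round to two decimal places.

Mean R_i = (-2.6 + 11.7 − 1.8 − 7.0 + 16.0) / 5 = 3.2600%
Mean R_m = (1.2 + 8.6 − 4.3 − 4.5 + 11.9) / 5 = 2.5800%
Σ(R_i − R̄_i)(R_m − R̄_m) = 285.0860  ⇒  Cov = 285.0860 / 5 = 57.0172
Σ(R_m − R̄_m)² = 222.4680  ⇒  Var(R_m) = 222.4680 / 5 = 44.4936
β = Cov / Var(R_m) = 57.0172 / 44.4936 = 1.2815
E(R) = R_f + β × MRP = 5.72% + 1.2815 × 7.55% = 15.40%

15.40%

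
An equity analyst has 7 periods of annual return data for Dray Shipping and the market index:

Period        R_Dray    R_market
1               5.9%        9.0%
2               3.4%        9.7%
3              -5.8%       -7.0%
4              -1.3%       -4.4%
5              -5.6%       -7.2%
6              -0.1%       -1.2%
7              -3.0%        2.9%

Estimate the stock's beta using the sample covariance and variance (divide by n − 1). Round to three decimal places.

Mean R_i = (5.9 + 3.4 − 5.8 − 1.3 − 5.6 − 0.1 − 3.0) / 7 = -0.9286%
Mean R_m = (9.0 + 9.7 − 7.0 − 4.4 − 7.2 − 1.2 + 2.9) / 7 = 0.2571%
Σ(R_i − R̄_i)(R_m − R̄_m) = 165.8114  ⇒  Cov = 165.8114 / 6 = 27.6352
Σ(R_m − R̄_m)² = 304.6771  ⇒  Var(R_m) = 304.6771 / 6 = 50.7795
β = Cov / Var(R_m) = 27.6352 / 50.7795 = 0.5442

0.544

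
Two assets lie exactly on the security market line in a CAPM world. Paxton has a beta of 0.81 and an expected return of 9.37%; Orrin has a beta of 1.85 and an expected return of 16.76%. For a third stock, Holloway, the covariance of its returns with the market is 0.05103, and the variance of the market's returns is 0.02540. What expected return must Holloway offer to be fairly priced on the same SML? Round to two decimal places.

17.89%

MRP = (16.76% − 9.37%) / (1.85 − 0.81) = 7.1058%
R_f = 9.37% − 0.81 × 7.1058% = 3.6143%
β_Holloway = Cov / Var(R_m) = 0.05103 / 0.02540 = 2.0091
E(R_Holloway) = R_f + β × MRP = 3.6143% + 2.0091 × 7.1058% = 17.89%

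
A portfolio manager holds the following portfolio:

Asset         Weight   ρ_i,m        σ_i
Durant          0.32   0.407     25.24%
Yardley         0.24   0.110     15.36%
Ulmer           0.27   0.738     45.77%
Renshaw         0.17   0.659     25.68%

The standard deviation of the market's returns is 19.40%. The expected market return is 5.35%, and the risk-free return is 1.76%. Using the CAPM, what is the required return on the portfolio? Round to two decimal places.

β_Durant = 0.407 × 25.24% / 19.40% = 0.5295
β_Yardley = 0.110 × 15.36% / 19.40% = 0.0871
β_Ulmer = 0.738 × 45.77% / 19.40% = 1.7411
β_Renshaw = 0.659 × 25.68% / 19.40% = 0.8723
β_P = Σ w_i β_i = 0.32×0.5295 + 0.24×0.0871 + 0.27×1.7411 + 0.17×0.8723 = 0.8087
MRP = 5.35% − 1.76% = 3.59%
E(R_P) = R_f + β_P × MRP = 1.76% + 0.8087 × 3.59% = 4.66%

4.66%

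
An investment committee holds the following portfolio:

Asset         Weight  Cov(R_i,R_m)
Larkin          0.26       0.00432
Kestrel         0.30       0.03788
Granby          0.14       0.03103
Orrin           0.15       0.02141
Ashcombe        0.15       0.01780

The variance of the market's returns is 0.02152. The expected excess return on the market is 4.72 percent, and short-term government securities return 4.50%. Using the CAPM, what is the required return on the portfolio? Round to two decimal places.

β_Larkin = 0.00432 / 0.02152 = 0.2007
β_Kestrel = 0.03788 / 0.02152 = 1.7602
β_Granby = 0.03103 / 0.02152 = 1.4419
β_Orrin = 0.02141 / 0.02152 = 0.9949
β_Ashcombe = 0.01780 / 0.02152 = 0.8271
β_P = Σ w_i β_i = 0.26×0.2007 + 0.30×1.7602 + 0.14×1.4419 + 0.15×0.9949 + 0.15×0.8271 = 1.0554
E(R_P) = R_f + β_P × MRP = 4.50% + 1.0554 × 4.72% = 9.48%

9.48%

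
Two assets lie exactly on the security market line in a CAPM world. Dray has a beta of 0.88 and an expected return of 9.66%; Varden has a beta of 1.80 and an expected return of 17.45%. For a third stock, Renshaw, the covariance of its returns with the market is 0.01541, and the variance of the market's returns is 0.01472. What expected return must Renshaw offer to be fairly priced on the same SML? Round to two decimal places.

MRP = (17.45% − 9.66%) / (1.80 − 0.88) = 8.4674%
R_f = 9.66% − 0.88 × 8.4674% = 2.2087%
β_Renshaw = Cov / Var(R_m) = 0.01541 / 0.01472 = 1.0469
E(R_Renshaw) = R_f + β × MRP = 2.2087% + 1.0469 × 8.4674% = 11.07%

11.07%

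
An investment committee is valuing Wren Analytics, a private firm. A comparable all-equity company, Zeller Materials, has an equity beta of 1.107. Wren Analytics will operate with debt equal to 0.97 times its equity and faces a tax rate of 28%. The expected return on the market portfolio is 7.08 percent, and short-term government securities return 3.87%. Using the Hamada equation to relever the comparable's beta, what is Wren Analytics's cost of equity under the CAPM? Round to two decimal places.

β_L = β_U × [1 + (1 − t)(D/E)] = 1.107 × [1 + (1 − 0.28) × 0.97]
    = 1.107 × [1 + 0.72 × 0.97] = 1.107 × 1.6984 = 1.8801
MRP = 7.08% − 3.87% = 3.21%
E(R) = R_f + β_L × MRP = 3.87% + 1.8801 × 3.21% = 9.91%

9.91%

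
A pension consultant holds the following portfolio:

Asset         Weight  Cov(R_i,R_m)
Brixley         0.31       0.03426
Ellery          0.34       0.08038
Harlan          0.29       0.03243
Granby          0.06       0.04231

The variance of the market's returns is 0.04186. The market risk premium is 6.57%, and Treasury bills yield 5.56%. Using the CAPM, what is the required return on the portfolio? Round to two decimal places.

β_Brixley = 0.03426 / 0.04186 = 0.8184
β_Ellery = 0.08038 / 0.04186 = 1.9202
β_Harlan = 0.03243 / 0.04186 = 0.7747
β_Granby = 0.04231 / 0.04186 = 1.0108
β_P = Σ w_i β_i = 0.31×0.8184 + 0.34×1.9202 + 0.29×0.7747 + 0.06×1.0108 = 1.1919
E(R_P) = R_f + β_P × MRP = 5.56% + 1.1919 × 6.57% = 13.39%

13.39%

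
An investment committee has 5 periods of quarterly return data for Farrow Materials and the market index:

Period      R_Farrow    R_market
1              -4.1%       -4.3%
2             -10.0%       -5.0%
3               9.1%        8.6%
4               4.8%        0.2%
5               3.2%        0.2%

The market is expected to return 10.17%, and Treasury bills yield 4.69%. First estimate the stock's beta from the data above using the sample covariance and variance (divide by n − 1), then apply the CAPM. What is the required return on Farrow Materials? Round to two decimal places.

Mean R_i = (-4.1 − 10.0 + 9.1 + 4.8 + 3.2) / 5 = 0.6000%
Mean R_m = (-4.3 − 5.0 + 8.6 + 0.2 + 0.2) / 5 = -0.0600%
Σ(R_i − R̄_i)(R_m − R̄_m) = 147.6700  ⇒  Cov = 147.6700 / 4 = 36.9175
Σ(R_m − R̄_m)² = 117.5120  ⇒  Var(R_m) = 117.5120 / 4 = 29.3780
β = Cov / Var(R_m) = 36.9175 / 29.3780 = 1.2566
MRP = 10.17% − 4.69% = 5.48%
E(R) = R_f + β × MRP = 4.69% + 1.2566 × 5.48% = 11.58%

11.58%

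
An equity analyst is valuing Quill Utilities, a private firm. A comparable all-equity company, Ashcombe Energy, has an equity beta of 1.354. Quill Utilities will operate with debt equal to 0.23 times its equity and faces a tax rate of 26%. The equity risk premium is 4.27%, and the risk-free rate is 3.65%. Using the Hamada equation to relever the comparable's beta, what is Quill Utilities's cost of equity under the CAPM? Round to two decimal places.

β_L = β_U × [1 + (1 − t)(D/E)] = 1.354 × [1 + (1 − 0.26) × 0.23]
    = 1.354 × [1 + 0.74 × 0.23] = 1.354 × 1.1702 = 1.5845
E(R) = R_f + β_L × MRP = 3.65% + 1.5845 × 4.27% = 10.42%

10.42%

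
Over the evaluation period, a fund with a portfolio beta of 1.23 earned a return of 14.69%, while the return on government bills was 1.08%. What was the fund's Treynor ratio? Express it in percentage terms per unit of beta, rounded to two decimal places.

11.07%

Treynor = (R_P − R_f) / β_P = (14.69% − 1.08%) / 1.2300 = 13.61% / 1.2300 = 11.07%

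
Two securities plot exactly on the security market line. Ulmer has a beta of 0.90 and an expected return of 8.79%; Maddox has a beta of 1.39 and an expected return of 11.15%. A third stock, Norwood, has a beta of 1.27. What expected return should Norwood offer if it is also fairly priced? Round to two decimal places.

MRP (SML slope) = (11.15% − 8.79%) / (1.39 − 0.90) = 2.36% / 0.49 = 4.8163%
R_f (intercept) = 8.79% − 0.90 × 4.8163% = 4.4553%
E(R_Norwood) = R_f + β × MRP = 4.4553% + 1.27 × 4.8163% = 10.57%

10.57%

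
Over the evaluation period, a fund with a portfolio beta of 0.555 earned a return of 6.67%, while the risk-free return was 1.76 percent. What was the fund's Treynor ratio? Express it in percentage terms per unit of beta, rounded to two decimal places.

8.85%

Treynor = (R_P − R_f) / β_P = (6.67% − 1.76%) / 0.5550 = 4.91% / 0.5550 = 8.85%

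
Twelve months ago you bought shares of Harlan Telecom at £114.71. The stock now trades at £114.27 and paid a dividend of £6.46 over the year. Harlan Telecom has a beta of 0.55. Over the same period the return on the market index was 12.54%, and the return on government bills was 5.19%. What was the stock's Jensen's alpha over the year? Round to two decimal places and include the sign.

Realised HPR = (P1 + D1 − P0) / P0 = (114.27 + 6.46 − 114.71) / 114.71 = 6.02 / 114.71 = 5.2480%
MRP = 12.54% − 5.19% = 7.35%
CAPM required = R_f + β·MRP = 5.19% + 0.55 × 7.35% = 9.2325%
α = realised − required = 5.2480% − 9.2325% = -3.98%

-3.98%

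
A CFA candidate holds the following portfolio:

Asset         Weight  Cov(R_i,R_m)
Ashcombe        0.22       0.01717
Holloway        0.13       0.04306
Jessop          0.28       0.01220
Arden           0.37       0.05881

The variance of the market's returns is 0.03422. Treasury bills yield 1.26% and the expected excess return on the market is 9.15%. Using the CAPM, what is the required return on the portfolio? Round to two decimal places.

β_Ashcombe = 0.01717 / 0.03422 = 0.5018
β_Holloway = 0.04306 / 0.03422 = 1.2583
β_Jessop = 0.01220 / 0.03422 = 0.3565
β_Arden = 0.05881 / 0.03422 = 1.7186
β_P = Σ w_i β_i = 0.22×0.5018 + 0.13×1.2583 + 0.28×0.3565 + 0.37×1.7186 = 1.0097
E(R_P) = R_f + β_P × MRP = 1.26% + 1.0097 × 9.15% = 10.50%

10.50%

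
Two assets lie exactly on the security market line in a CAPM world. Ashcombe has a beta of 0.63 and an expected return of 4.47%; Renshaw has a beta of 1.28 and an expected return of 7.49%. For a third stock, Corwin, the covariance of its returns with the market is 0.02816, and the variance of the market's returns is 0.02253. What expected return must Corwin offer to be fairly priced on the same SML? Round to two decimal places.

7.35%

MRP = (7.49% − 4.47%) / (1.28 − 0.63) = 4.6462%
R_f = 4.47% − 0.63 × 4.6462% = 1.5429%
β_Corwin = Cov / Var(R_m) = 0.02816 / 0.02253 = 1.2499
E(R_Corwin) = R_f + β × MRP = 1.5429% + 1.2499 × 4.6462% = 7.35%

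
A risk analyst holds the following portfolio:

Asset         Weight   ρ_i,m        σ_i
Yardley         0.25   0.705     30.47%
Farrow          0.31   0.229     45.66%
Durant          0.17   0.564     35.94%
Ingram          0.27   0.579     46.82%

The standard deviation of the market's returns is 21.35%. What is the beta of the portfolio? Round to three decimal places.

β_Yardley = 0.705 × 30.47% / 21.35% = 1.0062
β_Farrow = 0.229 × 45.66% / 21.35% = 0.4897
β_Durant = 0.564 × 35.94% / 21.35% = 0.9494
β_Ingram = 0.579 × 46.82% / 21.35% = 1.2697
β_P = Σ w_i β_i = 0.25×1.0062 + 0.31×0.4897 + 0.17×0.9494 + 0.27×1.2697 = 0.9076

0.908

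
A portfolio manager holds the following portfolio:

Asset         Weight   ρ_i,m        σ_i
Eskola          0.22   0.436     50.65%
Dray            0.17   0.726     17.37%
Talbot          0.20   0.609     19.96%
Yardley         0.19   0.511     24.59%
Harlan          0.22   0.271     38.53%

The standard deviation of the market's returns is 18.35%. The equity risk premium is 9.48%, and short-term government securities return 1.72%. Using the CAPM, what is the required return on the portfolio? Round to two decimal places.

9.01%

β_Eskola = 0.436 × 50.65% / 18.35% = 1.2035
β_Dray = 0.726 × 17.37% / 18.35% = 0.6872
β_Talbot = 0.609 × 19.96% / 18.35% = 0.6624
β_Yardley = 0.511 × 24.59% / 18.35% = 0.6848
β_Harlan = 0.271 × 38.53% / 18.35% = 0.5690
β_P = Σ w_i β_i = 0.22×1.2035 + 0.17×0.6872 + 0.20×0.6624 + 0.19×0.6848 + 0.22×0.5690 = 0.7694
E(R_P) = R_f + β_P × MRP = 1.72% + 0.7694 × 9.48% = 9.01%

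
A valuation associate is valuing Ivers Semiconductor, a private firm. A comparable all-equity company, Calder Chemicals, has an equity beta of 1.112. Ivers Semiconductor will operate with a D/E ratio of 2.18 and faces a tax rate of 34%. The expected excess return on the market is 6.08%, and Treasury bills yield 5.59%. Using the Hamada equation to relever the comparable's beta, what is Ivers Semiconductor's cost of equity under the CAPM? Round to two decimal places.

22.08%

β_L = β_U × [1 + (1 − t)(D/E)] = 1.112 × [1 + (1 − 0.34) × 2.18]
    = 1.112 × [1 + 0.66 × 2.18] = 1.112 × 2.4388 = 2.7119
E(R) = R_f + β_L × MRP = 5.59% + 2.7119 × 6.08% = 22.08%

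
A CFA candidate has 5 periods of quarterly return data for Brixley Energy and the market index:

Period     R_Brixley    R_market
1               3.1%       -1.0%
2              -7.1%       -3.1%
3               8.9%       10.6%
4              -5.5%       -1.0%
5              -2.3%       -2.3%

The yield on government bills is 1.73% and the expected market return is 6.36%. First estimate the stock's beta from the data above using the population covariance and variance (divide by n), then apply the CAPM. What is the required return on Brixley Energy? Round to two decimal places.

Mean R_i = (3.1 − 7.1 + 8.9 − 5.5 − 2.3) / 5 = -0.5800%
Mean R_m = (-1.0 − 3.1 + 10.6 − 1.0 − 2.3) / 5 = 0.6400%
Σ(R_i − R̄_i)(R_m − R̄_m) = 125.8960  ⇒  Cov = 125.8960 / 5 = 25.1792
Σ(R_m − R̄_m)² = 127.2120  ⇒  Var(R_m) = 127.2120 / 5 = 25.4424
β = Cov / Var(R_m) = 25.1792 / 25.4424 = 0.9897
MRP = 6.36% − 1.73% = 4.63%
E(R) = R_f + β × MRP = 1.73% + 0.9897 × 4.63% = 6.31%

6.31%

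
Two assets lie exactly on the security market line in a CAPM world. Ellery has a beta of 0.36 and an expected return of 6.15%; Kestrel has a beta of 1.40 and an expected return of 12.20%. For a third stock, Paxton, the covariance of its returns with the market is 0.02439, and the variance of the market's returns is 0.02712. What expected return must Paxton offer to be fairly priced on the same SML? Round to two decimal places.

9.29%

MRP = (12.20% − 6.15%) / (1.40 − 0.36) = 5.8173%
R_f = 6.15% − 0.36 × 5.8173% = 4.0558%
β_Paxton = Cov / Var(R_m) = 0.02439 / 0.02712 = 0.8993
E(R_Paxton) = R_f + β × MRP = 4.0558% + 0.8993 × 5.8173% = 9.29%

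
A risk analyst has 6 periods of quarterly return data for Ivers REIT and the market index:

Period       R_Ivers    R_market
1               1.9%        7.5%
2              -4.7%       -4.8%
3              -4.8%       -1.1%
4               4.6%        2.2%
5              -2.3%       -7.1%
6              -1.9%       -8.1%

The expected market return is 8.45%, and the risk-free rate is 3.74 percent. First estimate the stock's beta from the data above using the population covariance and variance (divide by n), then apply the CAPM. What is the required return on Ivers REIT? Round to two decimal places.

5.58%

Mean R_i = (1.9 − 4.7 − 4.8 + 4.6 − 2.3 − 1.9) / 6 = -1.2000%
Mean R_m = (7.5 − 4.8 − 1.1 + 2.2 − 7.1 − 8.1) / 6 = -1.9000%
Σ(R_i − R̄_i)(R_m − R̄_m) = 70.2500  ⇒  Cov = 70.2500 / 6 = 11.7083
Σ(R_m − R̄_m)² = 179.7000  ⇒  Var(R_m) = 179.7000 / 6 = 29.9500
β = Cov / Var(R_m) = 11.7083 / 29.9500 = 0.3909
MRP = 8.45% − 3.74% = 4.71%
E(R) = R_f + β × MRP = 3.74% + 0.3909 × 4.71% = 5.58%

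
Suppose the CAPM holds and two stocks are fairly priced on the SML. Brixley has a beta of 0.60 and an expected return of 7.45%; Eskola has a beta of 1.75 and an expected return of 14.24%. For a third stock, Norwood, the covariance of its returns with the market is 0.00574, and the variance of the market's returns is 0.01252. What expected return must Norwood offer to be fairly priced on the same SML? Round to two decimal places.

6.61%

MRP = (14.24% − 7.45%) / (1.75 − 0.60) = 5.9043%
R_f = 7.45% − 0.60 × 5.9043% = 3.9074%
β_Norwood = Cov / Var(R_m) = 0.00574 / 0.01252 = 0.4585
E(R_Norwood) = R_f + β × MRP = 3.9074% + 0.4585 × 5.9043% = 6.61%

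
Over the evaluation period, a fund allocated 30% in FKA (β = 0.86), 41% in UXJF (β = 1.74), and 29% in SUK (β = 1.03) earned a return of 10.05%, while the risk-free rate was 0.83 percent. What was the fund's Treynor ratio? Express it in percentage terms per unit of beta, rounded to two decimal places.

7.26%

β_P = 0.30×0.86 + 0.41×1.74 + 0.29×1.03 = 1.2701
Treynor = (R_P − R_f) / β_P = (10.05% − 0.83%) / 1.2701 = 9.22% / 1.2701 = 7.26%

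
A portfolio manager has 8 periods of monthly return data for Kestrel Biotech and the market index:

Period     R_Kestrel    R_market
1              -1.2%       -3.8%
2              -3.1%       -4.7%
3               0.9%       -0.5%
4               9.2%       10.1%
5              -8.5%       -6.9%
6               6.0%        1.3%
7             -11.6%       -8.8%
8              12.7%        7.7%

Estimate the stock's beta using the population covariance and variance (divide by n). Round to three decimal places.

Mean R_i = (-1.2 − 3.1 + 0.9 + 9.2 − 8.5 + 6.0 − 11.6 + 12.7) / 8 = 0.5500%
Mean R_m = (-3.8 − 4.7 − 0.5 + 10.1 − 6.9 + 1.3 − 8.8 + 7.7) / 8 = -0.7000%
Σ(R_i − R̄_i)(R_m − R̄_m) = 381.0000  ⇒  Cov = 381.0000 / 8 = 47.6250
Σ(R_m − R̄_m)² = 320.9000  ⇒  Var(R_m) = 320.9000 / 8 = 40.1125
β = Cov / Var(R_m) = 47.6250 / 40.1125 = 1.1873

1.187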